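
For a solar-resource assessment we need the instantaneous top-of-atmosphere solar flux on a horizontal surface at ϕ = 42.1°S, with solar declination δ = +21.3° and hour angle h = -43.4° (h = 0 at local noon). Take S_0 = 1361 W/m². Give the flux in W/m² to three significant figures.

352 W/m²

cos θ_z = sin ϕ sin δ + cos ϕ cos δ cos h = -0.243533 + 0.502276 = 0.258743.
Flux = S_0 · cos θ_z = 1361 × 0.258743 = 352.1 W/m².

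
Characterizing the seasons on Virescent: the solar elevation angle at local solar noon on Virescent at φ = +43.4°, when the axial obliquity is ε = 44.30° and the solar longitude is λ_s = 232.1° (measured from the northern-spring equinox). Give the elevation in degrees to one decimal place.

13.2°

Solar declination: sin δ = sin ε · sin λ_s = sin 44.30° × sin 232.1° = -0.55111, so δ = -33.443°.
At local noon the hour angle is zero, so the zenith angle equals |φ − δ| = |+43.4° − (-33.443°)| = 76.843°.
Elevation = 90° − 76.843° = 13.2°.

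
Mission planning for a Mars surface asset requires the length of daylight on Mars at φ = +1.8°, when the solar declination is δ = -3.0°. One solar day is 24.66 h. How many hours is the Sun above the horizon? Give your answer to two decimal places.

12.32 h

cos H₀ = −tan φ · tan δ = −tan(+1.8°) × tan(-3.000°) = 0.0016, so H₀ = 1.5691 rad = 89.91°.
Daylight = 2H₀/(2π) × 24.66 h = (1.5691/π) × 24.66 = 12.32 h.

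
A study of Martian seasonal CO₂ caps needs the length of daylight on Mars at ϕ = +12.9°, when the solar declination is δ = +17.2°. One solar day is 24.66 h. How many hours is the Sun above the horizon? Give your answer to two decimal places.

cos h₀ = −tan ϕ · tan δ = −tan(+12.9°) × tan(+17.200°) = -0.0709, so h₀ = 1.6418 rad = 94.07°.
Daylight = 2h₀/(2π) × 24.66 h = (1.6418/π) × 24.66 = 12.89 h.

12.89 h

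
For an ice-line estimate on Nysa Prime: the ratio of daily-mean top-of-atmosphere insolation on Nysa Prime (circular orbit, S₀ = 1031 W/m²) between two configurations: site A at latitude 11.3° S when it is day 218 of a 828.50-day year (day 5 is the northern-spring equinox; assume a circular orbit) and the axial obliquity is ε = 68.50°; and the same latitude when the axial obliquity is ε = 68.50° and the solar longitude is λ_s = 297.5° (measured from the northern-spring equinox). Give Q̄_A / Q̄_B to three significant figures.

— Configuration A (φ=-11.3°):
Solar longitude: λ_s = 360° × (218 − 5)/828.50 = 92.553°.
sin δ = sin 68.50° × sin 92.553° = 0.92949, so δ = +68.356°.
cos H₀ = −tan(-11.3°) tan(+68.356°) = 0.5036, H₀ = 1.0431 rad.
Bracket: H₀ sin φ sin δ + cos φ cos δ sin H₀ = 1.0431×-0.19595×0.92949 + 0.98061×0.36884×0.86396 = -0.189984 + 0.312484 = 0.122500.
Q̄ = (S₀/π) × [bracket] = (1031/π) × 0.122500 = 40.202 W/m².
— Configuration B (φ=-11.3°):
Solar declination: sin δ = sin ε · sin λ_s = sin 68.50° × sin 297.5° = -0.82529, so δ = -55.618°.
cos H₀ = −tan(-11.3°) tan(-55.618°) = -0.2920, H₀ = 1.8671 rad.
Bracket: H₀ sin φ sin δ + cos φ cos δ sin H₀ = 1.8671×-0.19595×-0.82529 + 0.98061×0.56471×0.95641 = 0.301939 + 0.529622 = 0.831561.
Q̄ = (S₀/π) × [bracket] = (1031/π) × 0.831561 = 272.90 W/m².
Ratio Q̄_A / Q̄_B = 40.202 / 272.90 = 0.1473.

Q̄_A / Q̄_B ≈ 0.147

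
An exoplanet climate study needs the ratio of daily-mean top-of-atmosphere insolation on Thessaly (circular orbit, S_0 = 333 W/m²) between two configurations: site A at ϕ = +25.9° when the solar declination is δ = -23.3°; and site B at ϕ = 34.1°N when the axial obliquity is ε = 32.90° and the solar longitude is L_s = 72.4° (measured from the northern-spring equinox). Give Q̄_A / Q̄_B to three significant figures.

Q̄_A / Q̄_B ≈ 0.468

— Configuration A (ϕ=+25.9°):
cos h₀ = −tan(+25.9°) tan(-23.300°) = 0.2091, h₀ = 1.3601 rad.
Bracket: h₀ sin ϕ sin δ + cos ϕ cos δ sin h₀ = 1.3601×0.43680×-0.39555 + 0.89956×0.91845×0.97789 = -0.234993 + 0.807934 = 0.572941.
Q̄ = (S_0/π) × [bracket] = (333/π) × 0.572941 = 60.730 W/m².
— Configuration B (ϕ=+34.1°):
Solar declination: sin δ = sin ε · sin L_s = sin 32.90° × sin 72.4° = 0.51775, so δ = +31.181°.
cos h₀ = −tan(+34.1°) tan(+31.181°) = -0.4097, h₀ = 1.9930 rad.
Bracket: h₀ sin ϕ sin δ + cos ϕ cos δ sin h₀ = 1.9930×0.56064×0.51775 + 0.82806×0.85553×0.91220 = 0.578511 + 0.646230 = 1.224741.
Q̄ = (S_0/π) × [bracket] = (333/π) × 1.224741 = 129.82 W/m².
Ratio Q̄_A / Q̄_B = 60.730 / 129.82 = 0.4678.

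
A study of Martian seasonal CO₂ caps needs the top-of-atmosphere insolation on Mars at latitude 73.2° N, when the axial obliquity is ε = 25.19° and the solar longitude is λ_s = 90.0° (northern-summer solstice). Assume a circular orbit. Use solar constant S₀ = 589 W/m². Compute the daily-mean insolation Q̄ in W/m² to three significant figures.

Q̄ ≈ 240 W/m²

Solar declination: sin δ = sin ε · sin λ_s = sin 25.19° × sin 90.0° = 0.42562, so δ = +25.190°.
cos H₀ = −tan(+73.2°) tan(+25.190°) = -1.5579 ≤ −1 ⇒ polar day, H₀ = π.
Bracket: H₀ sin φ sin δ + cos φ cos δ sin H₀ = 3.1416×0.95732×0.42562 + 0.28903×0.90490×0.00000 = 1.280059 + 0.000000 = 1.280059.
Q̄ = (S₀/π) × [bracket] = (589/π) × 1.280059 = 240.0 W/m².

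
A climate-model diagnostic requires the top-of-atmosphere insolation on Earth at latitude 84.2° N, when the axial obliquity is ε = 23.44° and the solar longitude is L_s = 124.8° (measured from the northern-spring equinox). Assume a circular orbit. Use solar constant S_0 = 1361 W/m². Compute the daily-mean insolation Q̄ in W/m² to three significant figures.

Solar declination: sin δ = sin ε · sin L_s = sin 23.44° × sin 124.8° = 0.32664, so δ = +19.065°.
cos h₀ = −tan(+84.2°) tan(+19.065°) = -3.4024 ≤ −1 ⇒ polar day, h₀ = π.
Bracket: h₀ sin ϕ sin δ + cos ϕ cos δ sin h₀ = 3.1416×0.99488×0.32664 + 0.10106×0.94515×0.00000 = 1.020918 + 0.000000 = 1.020918.
Q̄ = (S_0/π) × [bracket] = (1361/π) × 1.020918 = 442.3 W/m².

Q̄ ≈ 442 W/m²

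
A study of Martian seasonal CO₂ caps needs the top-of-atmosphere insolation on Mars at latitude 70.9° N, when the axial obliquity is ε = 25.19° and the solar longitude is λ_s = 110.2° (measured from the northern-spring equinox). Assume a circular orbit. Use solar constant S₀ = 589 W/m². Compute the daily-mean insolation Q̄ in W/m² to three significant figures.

Solar declination: sin δ = sin ε · sin λ_s = sin 25.19° × sin 110.2° = 0.39944, so δ = +23.543°.
cos H₀ = −tan(+70.9°) tan(+23.543°) = -1.2583 ≤ −1 ⇒ polar day, H₀ = π.
Bracket: H₀ sin φ sin δ + cos φ cos δ sin H₀ = 3.1416×0.94495×0.39944 + 0.32722×0.91676×0.00000 = 1.185800 + 0.000000 = 1.185800.
Q̄ = (S₀/π) × [bracket] = (589/π) × 1.185800 = 222.3 W/m².

Q̄ ≈ 222 W/m²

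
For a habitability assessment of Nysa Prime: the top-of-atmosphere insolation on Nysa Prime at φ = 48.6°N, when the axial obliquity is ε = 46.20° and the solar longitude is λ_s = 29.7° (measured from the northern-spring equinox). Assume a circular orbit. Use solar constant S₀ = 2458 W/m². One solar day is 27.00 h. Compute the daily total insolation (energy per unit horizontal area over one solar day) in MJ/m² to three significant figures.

83.5 MJ/m²

Solar declination: sin δ = sin ε · sin λ_s = sin 46.20° × sin 29.7° = 0.35760, so δ = +20.953°.
cos H₀ = −tan(+48.6°) tan(+20.953°) = -0.4343, H₀ = 2.0201 rad.
Bracket: H₀ sin φ sin δ + cos φ cos δ sin H₀ = 2.0201×0.75011×0.35760 + 0.66131×0.93387×0.90075 = 0.541870 + 0.556283 = 1.098153.
Q̄ = (S₀/π) × [bracket] = (2458/π) × 1.098153 = 859.20 W/m².
Daily total = Q̄ × 27.00 h × 3600 s/h = 859.20 × 27.00 × 3600 / 10⁶ = 83.51 MJ/m².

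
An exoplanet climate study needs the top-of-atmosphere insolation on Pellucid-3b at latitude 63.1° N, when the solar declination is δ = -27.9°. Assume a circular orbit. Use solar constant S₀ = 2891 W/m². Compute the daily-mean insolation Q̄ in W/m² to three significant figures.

cos H₀ = −tan(+63.1°) tan(-27.900°) = 1.0436 ≥ 1 ⇒ polar night, H₀ = 0 and Q̄ = 0.

Q̄ ≈ 0.00 W/m²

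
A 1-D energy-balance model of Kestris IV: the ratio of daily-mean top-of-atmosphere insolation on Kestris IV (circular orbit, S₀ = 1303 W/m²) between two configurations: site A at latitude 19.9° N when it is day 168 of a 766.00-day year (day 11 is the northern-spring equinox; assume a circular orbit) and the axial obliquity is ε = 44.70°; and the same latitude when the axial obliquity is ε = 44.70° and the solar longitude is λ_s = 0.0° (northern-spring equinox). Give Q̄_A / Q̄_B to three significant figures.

Q̄_A / Q̄_B ≈ 1.16

— Configuration A (φ=+19.9°):
Solar longitude: λ_s = 360° × (168 − 11)/766.00 = 73.786°.
sin δ = sin 44.70° × sin 73.786° = 0.67542, so δ = +42.487°.
cos H₀ = −tan(+19.9°) tan(+42.487°) = -0.3316, H₀ = 1.9087 rad.
Bracket: H₀ sin φ sin δ + cos φ cos δ sin H₀ = 1.9087×0.34038×0.67542 + 0.94029×0.73744×0.94344 = 0.438809 + 0.654188 = 1.092997.
Q̄ = (S₀/π) × [bracket] = (1303/π) × 1.092997 = 453.33 W/m².
— Configuration B (φ=+19.9°):
Solar declination: sin δ = sin ε · sin λ_s = sin 44.70° × sin 0.0° = 0.00000, so δ = +0.000°.
cos H₀ = −tan(+19.9°) tan(+0.000°) = -0.0000, H₀ = 1.5708 rad.
Bracket: H₀ sin φ sin δ + cos φ cos δ sin H₀ = 1.5708×0.34038×0.00000 + 0.94029×1.00000×1.00000 = 0.000000 + 0.940290 = 0.940290.
Q̄ = (S₀/π) × [bracket] = (1303/π) × 0.940290 = 389.99 W/m².
Ratio Q̄_A / Q̄_B = 453.33 / 389.99 = 1.162.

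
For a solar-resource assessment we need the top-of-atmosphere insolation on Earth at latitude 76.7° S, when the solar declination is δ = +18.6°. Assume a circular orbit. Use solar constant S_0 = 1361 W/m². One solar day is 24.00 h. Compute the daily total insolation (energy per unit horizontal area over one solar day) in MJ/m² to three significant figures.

cos h₀ = −tan(-76.7°) tan(+18.600°) = 1.4237 ≥ 1 ⇒ polar night, h₀ = 0 and Q̄ = 0.
Daily total = Q̄ × 24.00 h × 3600 s/h = 0.00 MJ/m².

0.00 MJ/m²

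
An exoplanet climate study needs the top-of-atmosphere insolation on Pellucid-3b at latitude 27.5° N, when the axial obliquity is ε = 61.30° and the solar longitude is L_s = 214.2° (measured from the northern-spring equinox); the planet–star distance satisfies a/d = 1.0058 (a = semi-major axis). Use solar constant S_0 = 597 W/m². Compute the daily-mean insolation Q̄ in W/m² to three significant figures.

Solar declination: sin δ = sin ε · sin L_s = sin 61.30° × sin 214.2° = -0.49303, so δ = -29.540°.
cos h₀ = −tan(+27.5°) tan(-29.540°) = 0.2950, h₀ = 1.2713 rad.
Bracket: h₀ sin ϕ sin δ + cos ϕ cos δ sin h₀ = 1.2713×0.46175×-0.49303 + 0.88701×0.87001×0.95550 = -0.289420 + 0.737367 = 0.447947.
Inverse-square distance factor (a/d)² = 1.0058² = 1.011634.
Q̄ = (S_0/π) × 1.011634 × [bracket] = (597/π) × 1.011634 × 0.447947 = 86.11 W/m².

Q̄ ≈ 86.1 W/m²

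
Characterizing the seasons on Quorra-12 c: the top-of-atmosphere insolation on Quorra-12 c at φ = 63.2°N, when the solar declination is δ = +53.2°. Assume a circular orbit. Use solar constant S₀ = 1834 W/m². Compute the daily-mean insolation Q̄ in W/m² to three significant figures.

cos H₀ = −tan(+63.2°) tan(+53.200°) = -2.6463 ≤ −1 ⇒ polar day, H₀ = π.
Bracket: H₀ sin φ sin δ + cos φ cos δ sin H₀ = 3.1416×0.89259×0.80073 + 0.45088×0.59902×0.00000 = 2.245376 + 0.000000 = 2.245376.
Q̄ = (S₀/π) × [bracket] = (1834/π) × 2.245376 = 1311 W/m².

Q̄ ≈ 1.31e+03 W/m²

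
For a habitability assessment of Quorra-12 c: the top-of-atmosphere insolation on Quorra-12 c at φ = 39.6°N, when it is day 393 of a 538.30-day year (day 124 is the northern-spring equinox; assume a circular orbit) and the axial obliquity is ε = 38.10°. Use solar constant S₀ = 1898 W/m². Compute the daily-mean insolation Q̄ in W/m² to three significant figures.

Q̄ ≈ 466 W/m²

Solar longitude: λ_s = 360° × (393 − 124)/538.30 = 179.900°.
sin δ = sin 38.10° × sin 179.900° = 0.00108, so δ = +0.062°.
cos H₀ = −tan(+39.6°) tan(+0.062°) = -0.0009, H₀ = 1.5717 rad.
Bracket: H₀ sin φ sin δ + cos φ cos δ sin H₀ = 1.5717×0.63742×0.00108 + 0.77051×1.00000×1.00000 = 0.001082 + 0.770510 = 0.771592.
Q̄ = (S₀/π) × [bracket] = (1898/π) × 0.771592 = 466.2 W/m².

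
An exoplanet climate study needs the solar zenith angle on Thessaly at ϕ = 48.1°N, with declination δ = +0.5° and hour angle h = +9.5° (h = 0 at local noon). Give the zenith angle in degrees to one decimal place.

θ_z = 48.3°

cos θ_z = sin ϕ sin δ + cos ϕ cos δ cos h = 0.006495 + 0.658649 = 0.665144.
θ_z = arccos(0.665144) = 48.3°.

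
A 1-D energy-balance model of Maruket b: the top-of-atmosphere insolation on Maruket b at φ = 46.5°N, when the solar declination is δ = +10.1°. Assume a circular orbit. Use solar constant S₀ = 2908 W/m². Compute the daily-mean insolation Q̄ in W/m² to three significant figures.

cos H₀ = −tan(+46.5°) tan(+10.100°) = -0.1877, H₀ = 1.7596 rad.
Bracket: H₀ sin φ sin δ + cos φ cos δ sin H₀ = 1.7596×0.72537×0.17537 + 0.68835×0.98450×0.98223 = 0.223835 + 0.665638 = 0.889473.
Q̄ = (S₀/π) × [bracket] = (2908/π) × 0.889473 = 823.3 W/m².

Q̄ ≈ 823 W/m²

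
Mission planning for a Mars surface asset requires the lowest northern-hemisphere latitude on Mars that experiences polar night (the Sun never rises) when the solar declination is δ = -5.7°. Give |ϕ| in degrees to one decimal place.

|ϕ| = 84.3°

Polar night requires cos h₀ = −tan ϕ tan δ ≥ 1, i.e. tan ϕ tan δ ≤ −1.
The boundary is |tan ϕ| · |tan δ| = 1, so |ϕ| = 90° − |δ| = 90° − 5.7° = 84.3° in the northern hemisphere.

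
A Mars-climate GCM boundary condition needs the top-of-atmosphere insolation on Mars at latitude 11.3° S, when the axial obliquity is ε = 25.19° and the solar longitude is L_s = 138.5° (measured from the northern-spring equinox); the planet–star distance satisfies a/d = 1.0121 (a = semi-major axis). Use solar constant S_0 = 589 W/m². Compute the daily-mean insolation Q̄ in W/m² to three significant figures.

Solar declination: sin δ = sin ε · sin L_s = sin 25.19° × sin 138.5° = 0.28203, so δ = +16.381°.
cos h₀ = −tan(-11.3°) tan(+16.381°) = 0.0587, h₀ = 1.5120 rad.
Bracket: h₀ sin ϕ sin δ + cos ϕ cos δ sin h₀ = 1.5120×-0.19595×0.28203 + 0.98061×0.95941×0.99827 = -0.083559 + 0.939179 = 0.855620.
Inverse-square distance factor (a/d)² = 1.0121² = 1.024346.
Q̄ = (S_0/π) × 1.024346 × [bracket] = (589/π) × 1.024346 × 0.855620 = 164.3 W/m².

Q̄ ≈ 164 W/m²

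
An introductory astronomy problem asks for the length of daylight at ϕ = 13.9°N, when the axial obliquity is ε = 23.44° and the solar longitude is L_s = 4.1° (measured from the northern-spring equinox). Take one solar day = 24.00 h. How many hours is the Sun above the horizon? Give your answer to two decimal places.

12.05 h

Solar declination: sin δ = sin ε · sin L_s = sin 23.44° × sin 4.1° = 0.02844, so δ = +1.630°.
cos h₀ = −tan ϕ · tan δ = −tan(+13.9°) × tan(+1.630°) = -0.0070, so h₀ = 1.5778 rad = 90.40°.
Daylight = 2h₀/(2π) × 24.00 h = (1.5778/π) × 24.00 = 12.05 h.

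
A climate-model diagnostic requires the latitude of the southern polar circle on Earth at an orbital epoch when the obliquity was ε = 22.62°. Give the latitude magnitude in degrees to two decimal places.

67.38°

The polar circle is the lowest latitude that experiences at least one full rotation of continuous darkness at the northern-summer solstice; it lies at |ϕ| = 90° − ε = 90° − 22.62° = 67.38°.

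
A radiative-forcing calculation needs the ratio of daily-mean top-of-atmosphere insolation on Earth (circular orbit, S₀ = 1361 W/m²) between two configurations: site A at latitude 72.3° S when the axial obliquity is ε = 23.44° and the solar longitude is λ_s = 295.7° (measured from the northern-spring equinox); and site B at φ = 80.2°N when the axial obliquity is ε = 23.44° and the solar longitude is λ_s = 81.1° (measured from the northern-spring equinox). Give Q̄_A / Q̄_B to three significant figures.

— Configuration A (φ=-72.3°):
Solar declination: sin δ = sin ε · sin λ_s = sin 23.44° × sin 295.7° = -0.35844, so δ = -21.004°.
cos H₀ = −tan(-72.3°) tan(-21.004°) = -1.2031 ≤ −1 ⇒ polar day, H₀ = π.
Bracket: H₀ sin φ sin δ + cos φ cos δ sin H₀ = 3.1416×-0.95266×-0.35844 + 0.30403×0.93355×0.00000 = 1.072767 + 0.000000 = 1.072767.
Q̄ = (S₀/π) × [bracket] = (1361/π) × 1.072767 = 464.74 W/m².
— Configuration B (φ=+80.2°):
Solar declination: sin δ = sin ε · sin λ_s = sin 23.44° × sin 81.1° = 0.39300, so δ = +23.141°.
cos H₀ = −tan(+80.2°) tan(+23.141°) = -2.4743 ≤ −1 ⇒ polar day, H₀ = π.
Bracket: H₀ sin φ sin δ + cos φ cos δ sin H₀ = 3.1416×0.98541×0.39300 + 0.17021×0.91954×0.00000 = 1.216635 + 0.000000 = 1.216635.
Q̄ = (S₀/π) × [bracket] = (1361/π) × 1.216635 = 527.07 W/m².
Ratio Q̄_A / Q̄_B = 464.74 / 527.07 = 0.8817.

Q̄_A / Q̄_B ≈ 0.882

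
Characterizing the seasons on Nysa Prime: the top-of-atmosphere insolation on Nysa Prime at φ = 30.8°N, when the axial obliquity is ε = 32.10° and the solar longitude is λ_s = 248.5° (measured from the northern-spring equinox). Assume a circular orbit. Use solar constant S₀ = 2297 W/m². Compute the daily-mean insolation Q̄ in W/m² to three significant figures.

Q̄ ≈ 287 W/m²

Solar declination: sin δ = sin ε · sin λ_s = sin 32.10° × sin 248.5° = -0.49442, so δ = -29.632°.
cos H₀ = −tan(+30.8°) tan(-29.632°) = 0.3391, H₀ = 1.2249 rad.
Bracket: H₀ sin φ sin δ + cos φ cos δ sin H₀ = 1.2249×0.51204×-0.49442 + 0.85896×0.86922×0.94076 = -0.310099 + 0.702395 = 0.392296.
Q̄ = (S₀/π) × [bracket] = (2297/π) × 0.392296 = 286.8 W/m².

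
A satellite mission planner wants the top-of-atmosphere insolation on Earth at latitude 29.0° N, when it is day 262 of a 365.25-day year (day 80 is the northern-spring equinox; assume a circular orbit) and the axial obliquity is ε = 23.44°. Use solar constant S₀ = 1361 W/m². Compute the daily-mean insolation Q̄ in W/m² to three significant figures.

Solar longitude: λ_s = 360° × (262 − 80)/365.25 = 179.384°.
sin δ = sin 23.44° × sin 179.384° = 0.00428, so δ = +0.245°.
cos H₀ = −tan(+29.0°) tan(+0.245°) = -0.0024, H₀ = 1.5732 rad.
Bracket: H₀ sin φ sin δ + cos φ cos δ sin H₀ = 1.5732×0.48481×0.00428 + 0.87462×0.99999×1.00000 = 0.003264 + 0.874611 = 0.877875.
Q̄ = (S₀/π) × [bracket] = (1361/π) × 0.877875 = 380.3 W/m².

Q̄ ≈ 380 W/m²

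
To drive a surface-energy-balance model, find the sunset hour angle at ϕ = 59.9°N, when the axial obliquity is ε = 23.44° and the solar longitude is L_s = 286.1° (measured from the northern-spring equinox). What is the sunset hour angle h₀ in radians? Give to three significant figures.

Solar declination: sin δ = sin ε · sin L_s = sin 23.44° × sin 286.1° = -0.38219, so δ = -22.469°.
cos h₀ = −tan ϕ · tan δ = −tan(+59.9°) × tan(-22.469°) = 0.7135, so h₀ = 0.7764 rad = 44.48°.

h₀ = 0.776 rad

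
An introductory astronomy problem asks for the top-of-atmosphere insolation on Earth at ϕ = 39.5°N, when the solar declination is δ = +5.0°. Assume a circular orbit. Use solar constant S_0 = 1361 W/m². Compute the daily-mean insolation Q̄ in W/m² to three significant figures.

cos h₀ = −tan(+39.5°) tan(+5.000°) = -0.0721, h₀ = 1.6430 rad.
Bracket: h₀ sin ϕ sin δ + cos ϕ cos δ sin h₀ = 1.6430×0.63608×0.08716 + 0.77162×0.99619×0.99740 = 0.091089 + 0.766682 = 0.857771.
Q̄ = (S_0/π) × [bracket] = (1361/π) × 0.857771 = 371.6 W/m².

Q̄ ≈ 372 W/m²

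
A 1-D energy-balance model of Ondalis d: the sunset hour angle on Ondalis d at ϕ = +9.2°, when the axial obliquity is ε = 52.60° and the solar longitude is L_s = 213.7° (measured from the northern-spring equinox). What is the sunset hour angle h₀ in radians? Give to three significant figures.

Solar declination: sin δ = sin ε · sin L_s = sin 52.60° × sin 213.7° = -0.44078, so δ = -26.153°.
cos h₀ = −tan ϕ · tan δ = −tan(+9.2°) × tan(-26.153°) = 0.0795, so h₀ = 1.4912 rad = 85.44°.

h₀ = 1.49 rad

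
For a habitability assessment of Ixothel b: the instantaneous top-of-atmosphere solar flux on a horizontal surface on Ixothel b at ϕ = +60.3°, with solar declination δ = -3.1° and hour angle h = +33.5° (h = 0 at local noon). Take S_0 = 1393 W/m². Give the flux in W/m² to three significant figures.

509 W/m²

cos θ_z = sin ϕ sin δ + cos ϕ cos δ cos h = -0.046975 + 0.412551 = 0.365576.
Flux = S_0 · cos θ_z = 1393 × 0.365576 = 509.2 W/m².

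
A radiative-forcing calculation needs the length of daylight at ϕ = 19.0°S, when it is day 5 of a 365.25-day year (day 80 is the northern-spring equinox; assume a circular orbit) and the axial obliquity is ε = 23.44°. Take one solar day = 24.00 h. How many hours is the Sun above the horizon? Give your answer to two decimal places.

13.09 h

Solar longitude: L_s = 360° × (5 − 80)/365.25 = -73.922°, i.e. -73.922° + 360° = 286.078°.
sin δ = sin 23.44° × sin 286.078° = -0.38223, so δ = -22.472°.
cos h₀ = −tan ϕ · tan δ = −tan(-19.0°) × tan(-22.472°) = -0.1424, so h₀ = 1.7137 rad = 98.19°.
Daylight = 2h₀/(2π) × 24.00 h = (1.7137/π) × 24.00 = 13.09 h.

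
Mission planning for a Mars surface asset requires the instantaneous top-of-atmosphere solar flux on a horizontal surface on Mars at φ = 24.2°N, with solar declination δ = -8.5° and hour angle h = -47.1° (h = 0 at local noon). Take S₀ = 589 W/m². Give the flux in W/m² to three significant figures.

cos θ_z = sin φ sin δ + cos φ cos δ cos h = -0.060590 + 0.614079 = 0.553489.
Flux = S₀ · cos θ_z = 589 × 0.553489 = 326.0 W/m².

326 W/m²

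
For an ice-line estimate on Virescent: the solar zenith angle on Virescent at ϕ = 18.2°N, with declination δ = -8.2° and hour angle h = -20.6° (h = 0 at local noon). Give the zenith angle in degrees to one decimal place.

θ_z = 33.3°

cos θ_z = sin ϕ sin δ + cos ϕ cos δ cos h = -0.044548 + 0.880139 = 0.835591.
θ_z = arccos(0.835591) = 33.3°.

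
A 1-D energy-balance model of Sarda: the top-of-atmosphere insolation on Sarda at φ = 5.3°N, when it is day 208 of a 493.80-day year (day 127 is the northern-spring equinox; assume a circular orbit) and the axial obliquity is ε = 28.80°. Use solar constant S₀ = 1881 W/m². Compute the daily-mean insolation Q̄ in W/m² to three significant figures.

Solar longitude: λ_s = 360° × (208 − 127)/493.80 = 59.052°.
sin δ = sin 28.80° × sin 59.052° = 0.41317, so δ = +24.404°.
cos H₀ = −tan(+5.3°) tan(+24.404°) = -0.0421, H₀ = 1.6129 rad.
Bracket: H₀ sin φ sin δ + cos φ cos δ sin H₀ = 1.6129×0.09237×0.41317 + 0.99572×0.91065×0.99911 = 0.061556 + 0.905945 = 0.967501.
Q̄ = (S₀/π) × [bracket] = (1881/π) × 0.967501 = 579.3 W/m².

Q̄ ≈ 579 W/m²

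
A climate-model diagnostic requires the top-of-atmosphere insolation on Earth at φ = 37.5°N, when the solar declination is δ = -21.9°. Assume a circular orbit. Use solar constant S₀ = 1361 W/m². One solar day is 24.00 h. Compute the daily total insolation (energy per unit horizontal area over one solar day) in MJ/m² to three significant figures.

15.5 MJ/m²

cos H₀ = −tan(+37.5°) tan(-21.900°) = 0.3085, H₀ = 1.2572 rad.
Bracket: H₀ sin φ sin δ + cos φ cos δ sin H₀ = 1.2572×0.60876×-0.37299 + 0.79335×0.92784×0.95124 = -0.285462 + 0.700210 = 0.414748.
Q̄ = (S₀/π) × [bracket] = (1361/π) × 0.414748 = 179.68 W/m².
Daily total = Q̄ × 24.00 h × 3600 s/h = 179.68 × 24.00 × 3600 / 10⁶ = 15.52 MJ/m².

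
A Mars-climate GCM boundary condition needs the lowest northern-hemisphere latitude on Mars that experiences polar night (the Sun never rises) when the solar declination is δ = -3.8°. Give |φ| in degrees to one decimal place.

Polar night requires cos H₀ = −tan φ tan δ ≥ 1, i.e. tan φ tan δ ≤ −1.
The boundary is |tan φ| · |tan δ| = 1, so |φ| = 90° − |δ| = 90° − 3.8° = 86.2° in the northern hemisphere.

|φ| = 86.2°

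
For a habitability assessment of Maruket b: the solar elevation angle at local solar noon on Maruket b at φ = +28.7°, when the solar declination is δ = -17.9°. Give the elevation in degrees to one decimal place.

43.4°

At local noon the hour angle is zero, so the zenith angle equals |φ − δ| = |+28.7° − (-17.900°)| = 46.600°.
Elevation = 90° − 46.600° = 43.4°.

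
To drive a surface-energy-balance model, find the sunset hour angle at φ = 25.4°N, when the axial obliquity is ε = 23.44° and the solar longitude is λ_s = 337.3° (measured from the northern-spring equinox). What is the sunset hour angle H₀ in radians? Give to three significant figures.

H₀ = 1.50 rad

Solar declination: sin δ = sin ε · sin λ_s = sin 23.44° × sin 337.3° = -0.15351, so δ = -8.830°.
cos H₀ = −tan φ · tan δ = −tan(+25.4°) × tan(-8.830°) = 0.0738, so H₀ = 1.4970 rad = 85.77°.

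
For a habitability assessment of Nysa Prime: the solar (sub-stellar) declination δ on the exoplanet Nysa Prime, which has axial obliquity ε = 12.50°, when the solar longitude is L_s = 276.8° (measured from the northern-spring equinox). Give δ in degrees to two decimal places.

δ = -12.41°

sin δ = sin ε · sin L_s = sin 12.50° × sin 276.8° = -0.214917.
δ = arcsin(-0.214917) = -12.41°.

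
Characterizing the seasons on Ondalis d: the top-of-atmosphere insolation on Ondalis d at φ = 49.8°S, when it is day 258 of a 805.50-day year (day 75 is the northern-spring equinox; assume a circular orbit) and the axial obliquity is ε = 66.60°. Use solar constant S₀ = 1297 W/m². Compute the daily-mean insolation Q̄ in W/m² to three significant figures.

Q̄ ≈ 0.00 W/m²

Solar longitude: λ_s = 360° × (258 − 75)/805.50 = 81.788°.
sin δ = sin 66.60° × sin 81.788° = 0.90834, so δ = +65.277°.
cos H₀ = −tan(-49.8°) tan(+65.277°) = 2.5701 ≥ 1 ⇒ polar night, H₀ = 0 and Q̄ = 0.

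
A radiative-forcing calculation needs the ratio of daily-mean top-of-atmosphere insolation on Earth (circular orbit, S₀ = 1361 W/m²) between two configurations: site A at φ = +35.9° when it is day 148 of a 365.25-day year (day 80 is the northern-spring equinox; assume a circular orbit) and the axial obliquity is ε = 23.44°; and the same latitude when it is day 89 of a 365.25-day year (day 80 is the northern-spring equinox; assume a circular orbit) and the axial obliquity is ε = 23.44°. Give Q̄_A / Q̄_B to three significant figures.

— Configuration A (φ=+35.9°):
Solar longitude: λ_s = 360° × (148 − 80)/365.25 = 67.023°.
sin δ = sin 23.44° × sin 67.023° = 0.36623, so δ = +21.483°.
cos H₀ = −tan(+35.9°) tan(+21.483°) = -0.2849, H₀ = 1.8597 rad.
Bracket: H₀ sin φ sin δ + cos φ cos δ sin H₀ = 1.8597×0.58637×0.36623 + 0.81004×0.93053×0.95856 = 0.399364 + 0.722530 = 1.121894.
Q̄ = (S₀/π) × [bracket] = (1361/π) × 1.121894 = 486.03 W/m².
— Configuration B (φ=+35.9°):
Solar longitude: λ_s = 360° × (89 − 80)/365.25 = 8.871°.
sin δ = sin 23.44° × sin 8.871° = 0.06134, so δ = +3.517°.
cos H₀ = −tan(+35.9°) tan(+3.517°) = -0.0445, H₀ = 1.6153 rad.
Bracket: H₀ sin φ sin δ + cos φ cos δ sin H₀ = 1.6153×0.58637×0.06134 + 0.81004×0.99812×0.99901 = 0.058099 + 0.807717 = 0.865816.
Q̄ = (S₀/π) × [bracket] = (1361/π) × 0.865816 = 375.09 W/m².
Ratio Q̄_A / Q̄_B = 486.03 / 375.09 = 1.296.

Q̄_A / Q̄_B ≈ 1.30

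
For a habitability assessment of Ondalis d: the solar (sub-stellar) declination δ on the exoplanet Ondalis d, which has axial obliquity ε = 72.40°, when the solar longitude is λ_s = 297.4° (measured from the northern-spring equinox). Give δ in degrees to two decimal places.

δ = -57.81°

sin δ = sin ε · sin λ_s = sin 72.40° × sin 297.4° = -0.846257.
δ = arcsin(-0.846257) = -57.81°.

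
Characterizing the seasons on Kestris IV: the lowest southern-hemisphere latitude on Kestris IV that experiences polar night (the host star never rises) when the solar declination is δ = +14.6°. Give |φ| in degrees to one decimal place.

Polar night requires cos H₀ = −tan φ tan δ ≥ 1, i.e. tan φ tan δ ≤ −1.
The boundary is |tan φ| · |tan δ| = 1, so |φ| = 90° − |δ| = 90° − 14.6° = 75.4° in the southern hemisphere.

|φ| = 75.4°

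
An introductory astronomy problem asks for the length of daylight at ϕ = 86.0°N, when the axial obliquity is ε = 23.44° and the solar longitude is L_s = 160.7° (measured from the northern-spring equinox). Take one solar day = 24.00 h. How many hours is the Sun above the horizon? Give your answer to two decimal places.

24.00 h

Solar declination: sin δ = sin ε · sin L_s = sin 23.44° × sin 160.7° = 0.13147, so δ = +7.555°.
Sunrise equation: cos h₀ = −tan ϕ · tan δ = -1.8966 ≤ −1, so the Sun never sets (polar day) and h₀ = π.
Daylight = 2h₀/(2π) × 24.00 h = (3.1416/π) × 24.00 = 24.00 h.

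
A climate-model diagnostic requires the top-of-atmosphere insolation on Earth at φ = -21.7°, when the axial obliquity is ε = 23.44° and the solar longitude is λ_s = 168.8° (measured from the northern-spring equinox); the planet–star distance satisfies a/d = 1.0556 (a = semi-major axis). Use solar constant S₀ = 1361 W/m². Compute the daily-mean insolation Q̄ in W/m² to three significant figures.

Q̄ ≈ 426 W/m²

Solar declination: sin δ = sin ε · sin λ_s = sin 23.44° × sin 168.8° = 0.07726, so δ = +4.431°.
cos H₀ = −tan(-21.7°) tan(+4.431°) = 0.0308, H₀ = 1.5400 rad.
Bracket: H₀ sin φ sin δ + cos φ cos δ sin H₀ = 1.5400×-0.36975×0.07726 + 0.92913×0.99701×0.99952 = -0.043993 + 0.925907 = 0.881914.
Inverse-square distance factor (a/d)² = 1.0556² = 1.114291.
Q̄ = (S₀/π) × 1.114291 × [bracket] = (1361/π) × 1.114291 × 0.881914 = 425.7 W/m².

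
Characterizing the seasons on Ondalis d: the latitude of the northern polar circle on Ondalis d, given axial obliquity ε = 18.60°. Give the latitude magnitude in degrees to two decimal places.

71.40°

The polar circle is the lowest latitude that experiences at least one full rotation of continuous daylight at the northern-summer solstice; it lies at |ϕ| = 90° − ε = 90° − 18.60° = 71.40°.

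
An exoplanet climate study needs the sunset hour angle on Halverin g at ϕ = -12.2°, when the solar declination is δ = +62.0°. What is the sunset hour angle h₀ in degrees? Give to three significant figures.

h₀ = 66.0°

cos h₀ = −tan ϕ · tan δ = −tan(-12.2°) × tan(+62.000°) = 0.4066, so h₀ = 1.1520 rad = 66.01°.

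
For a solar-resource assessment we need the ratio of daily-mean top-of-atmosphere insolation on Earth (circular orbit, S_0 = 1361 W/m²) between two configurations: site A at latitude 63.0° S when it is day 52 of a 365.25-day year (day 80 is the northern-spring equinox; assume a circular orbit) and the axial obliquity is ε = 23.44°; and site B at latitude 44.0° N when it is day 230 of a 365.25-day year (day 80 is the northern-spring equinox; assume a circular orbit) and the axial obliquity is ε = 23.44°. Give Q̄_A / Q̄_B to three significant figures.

Q̄_A / Q̄_B ≈ 0.774

— Configuration A (ϕ=-63.0°):
Solar longitude: L_s = 360° × (52 − 80)/365.25 = -27.598°, i.e. -27.598° + 360° = 332.402°.
sin δ = sin 23.44° × sin 332.402° = -0.18428, so δ = -10.619°.
cos h₀ = −tan(-63.0°) tan(-10.619°) = -0.3680, h₀ = 1.9476 rad.
Bracket: h₀ sin ϕ sin δ + cos ϕ cos δ sin h₀ = 1.9476×-0.89101×-0.18428 + 0.45399×0.98287×0.92984 = 0.319787 + 0.414907 = 0.734694.
Q̄ = (S_0/π) × [bracket] = (1361/π) × 0.734694 = 318.28 W/m².
— Configuration B (ϕ=+44.0°):
Solar longitude: L_s = 360° × (230 − 80)/365.25 = 147.844°.
sin δ = sin 23.44° × sin 147.844° = 0.21171, so δ = +12.223°.
cos h₀ = −tan(+44.0°) tan(+12.223°) = -0.2092, h₀ = 1.7815 rad.
Bracket: h₀ sin ϕ sin δ + cos ϕ cos δ sin h₀ = 1.7815×0.69466×0.21171 + 0.71934×0.97733×0.97787 = 0.261999 + 0.687474 = 0.949473.
Q̄ = (S_0/π) × [bracket] = (1361/π) × 0.949473 = 411.33 W/m².
Ratio Q̄_A / Q̄_B = 318.28 / 411.33 = 0.7738.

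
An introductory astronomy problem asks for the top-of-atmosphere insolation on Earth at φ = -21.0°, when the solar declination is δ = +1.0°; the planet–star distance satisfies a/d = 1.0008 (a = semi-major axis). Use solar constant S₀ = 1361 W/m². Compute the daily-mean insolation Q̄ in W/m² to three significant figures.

cos H₀ = −tan(-21.0°) tan(+1.000°) = 0.0067, H₀ = 1.5641 rad.
Bracket: H₀ sin φ sin δ + cos φ cos δ sin H₀ = 1.5641×-0.35837×0.01745 + 0.93358×0.99985×0.99998 = -0.009781 + 0.933421 = 0.923640.
Inverse-square distance factor (a/d)² = 1.0008² = 1.001601.
Q̄ = (S₀/π) × 1.001601 × [bracket] = (1361/π) × 1.001601 × 0.923640 = 400.8 W/m².

Q̄ ≈ 401 W/m²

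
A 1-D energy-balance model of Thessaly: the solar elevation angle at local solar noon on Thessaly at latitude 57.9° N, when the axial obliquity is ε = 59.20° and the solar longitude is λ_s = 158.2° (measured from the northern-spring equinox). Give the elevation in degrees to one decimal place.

50.7°

Solar declination: sin δ = sin ε · sin λ_s = sin 59.20° × sin 158.2° = 0.31899, so δ = +18.602°.
At local noon the hour angle is zero, so the zenith angle equals |φ − δ| = |+57.9° − (+18.602°)| = 39.298°.
Elevation = 90° − 39.298° = 50.7°.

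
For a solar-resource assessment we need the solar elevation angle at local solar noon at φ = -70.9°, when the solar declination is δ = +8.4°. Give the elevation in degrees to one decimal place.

At local noon the hour angle is zero, so the zenith angle equals |φ − δ| = |-70.9° − (+8.400°)| = 79.300°.
Elevation = 90° − 79.300° = 10.7°.

10.7°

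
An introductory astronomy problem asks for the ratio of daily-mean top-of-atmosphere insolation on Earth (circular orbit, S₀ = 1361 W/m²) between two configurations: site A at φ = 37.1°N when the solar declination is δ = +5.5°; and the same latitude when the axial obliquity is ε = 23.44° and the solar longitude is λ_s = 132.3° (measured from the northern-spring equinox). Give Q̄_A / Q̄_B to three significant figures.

Q̄_A / Q̄_B ≈ 0.835

— Configuration A (φ=+37.1°):
cos H₀ = −tan(+37.1°) tan(+5.500°) = -0.0728, H₀ = 1.6437 rad.
Bracket: H₀ sin φ sin δ + cos φ cos δ sin H₀ = 1.6437×0.60321×0.09585 + 0.79758×0.99540×0.99734 = 0.095035 + 0.791799 = 0.886834.
Q̄ = (S₀/π) × [bracket] = (1361/π) × 0.886834 = 384.19 W/m².
— Configuration B (φ=+37.1°):
Solar declination: sin δ = sin ε · sin λ_s = sin 23.44° × sin 132.3° = 0.29422, so δ = +17.111°.
cos H₀ = −tan(+37.1°) tan(+17.111°) = -0.2328, H₀ = 1.8058 rad.
Bracket: H₀ sin φ sin δ + cos φ cos δ sin H₀ = 1.8058×0.60321×0.29422 + 0.79758×0.95574×0.97252 = 0.320487 + 0.741332 = 1.061819.
Q̄ = (S₀/π) × [bracket] = (1361/π) × 1.061819 = 460.00 W/m².
Ratio Q̄_A / Q̄_B = 384.19 / 460.00 = 0.8352.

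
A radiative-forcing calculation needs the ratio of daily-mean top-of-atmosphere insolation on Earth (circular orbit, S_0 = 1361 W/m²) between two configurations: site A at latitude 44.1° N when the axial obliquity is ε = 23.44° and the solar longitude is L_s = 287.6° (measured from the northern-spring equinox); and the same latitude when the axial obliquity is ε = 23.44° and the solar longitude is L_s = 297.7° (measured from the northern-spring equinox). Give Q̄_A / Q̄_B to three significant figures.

Q̄_A / Q̄_B ≈ 0.912

— Configuration A (ϕ=+44.1°):
Solar declination: sin δ = sin ε · sin L_s = sin 23.44° × sin 287.6° = -0.37917, so δ = -22.282°.
cos h₀ = −tan(+44.1°) tan(-22.282°) = 0.3971, h₀ = 1.1625 rad.
Bracket: h₀ sin ϕ sin δ + cos ϕ cos δ sin h₀ = 1.1625×0.69591×-0.37917 + 0.71813×0.92533×0.91778 = -0.306747 + 0.609871 = 0.303124.
Q̄ = (S_0/π) × [bracket] = (1361/π) × 0.303124 = 131.32 W/m².
— Configuration B (ϕ=+44.1°):
Solar declination: sin δ = sin ε · sin L_s = sin 23.44° × sin 297.7° = -0.35220, so δ = -20.622°.
cos h₀ = −tan(+44.1°) tan(-20.622°) = 0.3647, h₀ = 1.1975 rad.
Bracket: h₀ sin ϕ sin δ + cos ϕ cos δ sin h₀ = 1.1975×0.69591×-0.35220 + 0.71813×0.93592×0.93114 = -0.293507 + 0.625831 = 0.332324.
Q̄ = (S_0/π) × [bracket] = (1361/π) × 0.332324 = 143.97 W/m².
Ratio Q̄_A / Q̄_B = 131.32 / 143.97 = 0.9121.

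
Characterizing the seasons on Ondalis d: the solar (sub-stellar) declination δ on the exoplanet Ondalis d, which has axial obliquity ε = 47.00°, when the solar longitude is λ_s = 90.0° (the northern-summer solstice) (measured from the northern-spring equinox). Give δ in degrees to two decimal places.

δ = +47.00°

sin δ = sin ε · sin λ_s = sin 47.00° × sin 90.0° = 0.731354.
δ = arcsin(0.731354) = +47.00°.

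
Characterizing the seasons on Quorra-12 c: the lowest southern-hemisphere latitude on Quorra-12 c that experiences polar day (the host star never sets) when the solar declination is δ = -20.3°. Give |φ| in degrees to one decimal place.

|φ| = 69.7°

Polar day requires cos H₀ = −tan φ tan δ ≤ −1, i.e. tan φ tan δ ≥ 1.
The boundary is |tan φ| · |tan δ| = 1, so |φ| = 90° − |δ| = 90° − 20.3° = 69.7° in the southern hemisphere.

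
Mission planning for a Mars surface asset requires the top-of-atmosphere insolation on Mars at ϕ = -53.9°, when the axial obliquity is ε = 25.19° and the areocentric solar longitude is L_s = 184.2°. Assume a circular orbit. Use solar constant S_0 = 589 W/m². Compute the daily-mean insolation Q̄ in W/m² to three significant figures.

Q̄ ≈ 118 W/m²

sin δ = sin 25.19° × sin 184.2° = -0.03117, so δ = -1.786°.
cos h₀ = −tan(-53.9°) tan(-1.786°) = -0.0428, h₀ = 1.6136 rad.
Bracket: h₀ sin ϕ sin δ + cos ϕ cos δ sin h₀ = 1.6136×-0.80799×-0.03117 + 0.58920×0.99951×0.99909 = 0.040639 + 0.588375 = 0.629014.
Q̄ = (S_0/π) × [bracket] = (589/π) × 0.629014 = 117.9 W/m².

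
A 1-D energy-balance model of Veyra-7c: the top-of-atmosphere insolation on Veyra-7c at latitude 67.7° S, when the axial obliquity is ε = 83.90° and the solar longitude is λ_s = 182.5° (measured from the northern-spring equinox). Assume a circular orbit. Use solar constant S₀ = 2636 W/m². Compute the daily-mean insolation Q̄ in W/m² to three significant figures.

Q̄ ≈ 373 W/m²

Solar declination: sin δ = sin ε · sin λ_s = sin 83.90° × sin 182.5° = -0.04337, so δ = -2.486°.
cos H₀ = −tan(-67.7°) tan(-2.486°) = -0.1059, H₀ = 1.6768 rad.
Bracket: H₀ sin φ sin δ + cos φ cos δ sin H₀ = 1.6768×-0.92521×-0.04337 + 0.37946×0.99906×0.99438 = 0.067284 + 0.376973 = 0.444257.
Q̄ = (S₀/π) × [bracket] = (2636/π) × 0.444257 = 372.8 W/m².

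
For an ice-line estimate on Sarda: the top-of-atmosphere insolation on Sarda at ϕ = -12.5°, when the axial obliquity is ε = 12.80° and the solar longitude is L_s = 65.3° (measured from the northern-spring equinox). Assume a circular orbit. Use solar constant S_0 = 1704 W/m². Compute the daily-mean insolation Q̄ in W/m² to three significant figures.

Q̄ ≈ 482 W/m²

Solar declination: sin δ = sin ε · sin L_s = sin 12.80° × sin 65.3° = 0.20128, so δ = +11.612°.
cos h₀ = −tan(-12.5°) tan(+11.612°) = 0.0456, h₀ = 1.5252 rad.
Bracket: h₀ sin ϕ sin δ + cos ϕ cos δ sin h₀ = 1.5252×-0.21644×0.20128 + 0.97630×0.97953×0.99896 = -0.066445 + 0.955321 = 0.888876.
Q̄ = (S_0/π) × [bracket] = (1704/π) × 0.888876 = 482.1 W/m².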